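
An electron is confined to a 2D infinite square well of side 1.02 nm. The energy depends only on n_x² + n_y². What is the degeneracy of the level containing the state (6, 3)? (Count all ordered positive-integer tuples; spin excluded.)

The level has n_x² + n_y² = 45. The ordered positive-integer solutions are (3, 6), (6, 3).
That gives 2 states.

degeneracy = 2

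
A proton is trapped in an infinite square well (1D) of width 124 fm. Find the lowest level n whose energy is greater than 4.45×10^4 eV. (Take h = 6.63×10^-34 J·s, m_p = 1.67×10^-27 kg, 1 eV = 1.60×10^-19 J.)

E_1 = h²/(8m_pL²) = 2.140×10^-15 J = 1.338×10^4 eV.
Need n² > 4.45×10^4/1.338×10^4 = 3.326, i.e. n > 1.824.
The smallest integer satisfying this is n = 2.

n = 2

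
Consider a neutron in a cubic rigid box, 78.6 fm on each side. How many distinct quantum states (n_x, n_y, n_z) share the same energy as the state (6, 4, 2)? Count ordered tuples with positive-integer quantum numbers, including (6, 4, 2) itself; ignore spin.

The level has n_x² + n_y² + n_z² = 56. The ordered positive-integer solutions are (2, 4, 6), (2, 6, 4), (4, 2, 6), (4, 6, 2), (6, 2, 4), (6, 4, 2).
That gives 6 states.

degeneracy = 6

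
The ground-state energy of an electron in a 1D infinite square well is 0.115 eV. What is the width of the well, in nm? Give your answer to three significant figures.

L = 1.81 nm

From E_n = n²h²/(8m_eL²), L = n·h/√(8m_eE_n).
E_1 = 0.115 eV = 1.842×10^-20 J, so L = 1·6.626×10^-34/√(8·9.109×10^-31·1.842×10^-20) = 1.81×10^-9 m = 1.81 nm.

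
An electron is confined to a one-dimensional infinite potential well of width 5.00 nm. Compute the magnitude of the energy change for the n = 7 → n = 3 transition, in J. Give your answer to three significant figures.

|ΔE| = 9.64×10^-20 J

E_1 = h²/(8m_eL²) = 2.410×10^-21 J.
|ΔE| = |7² − 3²|·E_1 = 40·2.410×10^-21 J = 9.64×10^-20 J.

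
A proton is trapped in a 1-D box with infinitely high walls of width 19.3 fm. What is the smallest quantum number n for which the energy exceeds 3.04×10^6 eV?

n = 3

E_1 = h²/(8m_pL²) = 8.806×10^-14 J = 5.497×10^5 eV.
Need n² > 3.04×10^6/5.497×10^5 = 5.530, i.e. n > 2.352.
The smallest integer satisfying this is n = 3.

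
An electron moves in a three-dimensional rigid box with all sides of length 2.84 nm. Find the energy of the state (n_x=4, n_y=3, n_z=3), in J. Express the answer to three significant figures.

E = 2.54×10^-19 J

For a 3D rectangular well E = (h²/8m_e)·Σ n_i²/L_i² = (6.626×10^-34)²/(8·9.109×10^-31) · [4²/(2.84 nm)² + 3²/(2.84 nm)² + 3²/(2.84 nm)²].
Evaluating gives E = 2.54×10^-19 J.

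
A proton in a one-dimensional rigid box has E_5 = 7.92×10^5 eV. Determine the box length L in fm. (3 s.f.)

From E_n = n²h²/(8m_pL²), L = n·h/√(8m_pE_n).
E_5 = 7.92×10^5 eV = 1.269×10^-13 J, so L = 5·6.626×10^-34/√(8·1.673×10^-27·1.269×10^-13) = 8.04×10^-14 m = 80.4 fm.

L = 80.4 fm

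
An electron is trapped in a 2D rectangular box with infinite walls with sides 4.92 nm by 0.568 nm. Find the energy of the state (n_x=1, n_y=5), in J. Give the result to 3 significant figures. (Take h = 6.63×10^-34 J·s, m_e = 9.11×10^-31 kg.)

For a 2D rectangular well E = (h²/8m_e)·Σ n_i²/L_i² = (6.63×10^-34)²/(8·9.11×10^-31) · [1²/(4.92 nm)² + 5²/(0.568 nm)²].
Evaluating gives E = 4.68×10^-18 J.

E = 4.68×10^-18 J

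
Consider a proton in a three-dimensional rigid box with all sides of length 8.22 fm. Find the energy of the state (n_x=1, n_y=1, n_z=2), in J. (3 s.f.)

E = 2.91×10^-12 J

For a 3D rectangular well E = (h²/8m_p)·Σ n_i²/L_i² = (6.626×10^-34)²/(8·1.673×10^-27) · [1²/(8.22 fm)² + 1²/(8.22 fm)² + 2²/(8.22 fm)²].
Evaluating gives E = 2.91×10^-12 J.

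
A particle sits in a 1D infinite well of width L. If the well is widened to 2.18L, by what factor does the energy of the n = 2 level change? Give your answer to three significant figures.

E_n ∝ 1/L², so the energy scales by 1/2.18² = 0.210.

0.210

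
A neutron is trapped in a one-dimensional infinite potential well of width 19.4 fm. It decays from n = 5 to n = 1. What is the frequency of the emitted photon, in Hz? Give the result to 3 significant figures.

E_1 = h²/(8m_nL²) = 8.706×10^-14 J and ΔE = (5² − 1²)E_1 = 2.089×10^-12 J.
f = ΔE/h = 2.089×10^-12/6.626×10^-34 = 3.15×10^21 Hz.

f = 3.15×10^21 Hz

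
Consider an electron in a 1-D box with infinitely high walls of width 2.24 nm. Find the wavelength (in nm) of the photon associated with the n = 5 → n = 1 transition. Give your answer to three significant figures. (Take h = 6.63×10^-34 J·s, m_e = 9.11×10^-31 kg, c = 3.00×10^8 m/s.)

λ = 689 nm

E_1 = h²/(8m_eL²) = 1.202×10^-20 J, so ΔE = (5² − 1²)E_1 = 2.885×10^-19 J.
λ = hc/ΔE = (6.63×10^-34·3.00×10^8)/2.885×10^-19 = 6.89×10^-7 m = 689 nm.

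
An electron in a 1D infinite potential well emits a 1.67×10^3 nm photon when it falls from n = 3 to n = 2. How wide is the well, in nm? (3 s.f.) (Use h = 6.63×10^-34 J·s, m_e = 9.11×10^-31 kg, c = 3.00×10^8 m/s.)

L = 1.59 nm

The photon carries ΔE = hc/λ = 6.63×10^-34·3.00×10^8/1.67×10^-6 m = 1.191×10^-19 J.
Since ΔE = (3² − 2²)E_1, E_1 = 2.382×10^-20 J, and L = h/√(8m_eE_1) = 1.59×10^-9 m = 1.59 nm.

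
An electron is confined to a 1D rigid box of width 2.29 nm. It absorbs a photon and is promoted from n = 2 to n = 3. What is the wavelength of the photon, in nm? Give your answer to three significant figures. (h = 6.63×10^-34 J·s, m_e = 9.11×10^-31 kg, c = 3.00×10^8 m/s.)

λ = 3.46×10^3 nm

E_1 = h²/(8m_eL²) = 1.150×10^-20 J, so ΔE = (3² − 2²)E_1 = 5.750×10^-20 J.
λ = hc/ΔE = (6.63×10^-34·3.00×10^8)/5.750×10^-20 = 3.46×10^-6 m = 3.46×10^3 nm.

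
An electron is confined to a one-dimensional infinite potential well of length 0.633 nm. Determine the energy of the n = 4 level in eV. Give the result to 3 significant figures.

For an infinite well E_n = n²h²/(8m_eL²), so E_1 = h²/(8m_eL²) = (6.626×10^-34)²/(8·9.109×10^-31·(6.33×10^-10 m)²) = 1.504×10^-19 J.
Then E_4 = 4²·E_1 = 16·1.504×10^-19 J = 2.406×10^-18 J.
Converting, E_4 = 2.406×10^-18 J / (1.602×10^-19 J/eV) = 15.0 eV.

E_4 = 15.0 eV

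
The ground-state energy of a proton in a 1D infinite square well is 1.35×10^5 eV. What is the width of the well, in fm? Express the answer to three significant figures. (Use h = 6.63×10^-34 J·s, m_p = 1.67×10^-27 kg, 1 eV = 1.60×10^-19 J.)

From E_n = n²h²/(8m_pL²), L = n·h/√(8m_pE_n).
E_1 = 1.35×10^5 eV = 2.160×10^-14 J, so L = 1·6.63×10^-34/√(8·1.67×10^-27·2.160×10^-14) = 3.90×10^-14 m = 39.0 fm.

L = 39.0 fm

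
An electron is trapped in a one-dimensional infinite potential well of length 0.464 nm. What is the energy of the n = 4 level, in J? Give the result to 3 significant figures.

For an infinite well E_n = n²h²/(8m_eL²), so E_1 = h²/(8m_eL²) = (6.626×10^-34)²/(8·9.109×10^-31·(4.64×10^-10 m)²) = 2.798×10^-19 J.
Then E_4 = 4²·E_1 = 16·2.798×10^-19 J = 4.48×10^-18 J.

E_4 = 4.48×10^-18 J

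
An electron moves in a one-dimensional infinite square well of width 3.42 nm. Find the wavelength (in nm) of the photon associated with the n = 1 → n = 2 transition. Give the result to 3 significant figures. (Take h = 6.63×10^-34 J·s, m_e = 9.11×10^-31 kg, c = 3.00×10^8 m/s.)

E_1 = h²/(8m_eL²) = 5.157×10^-21 J, so ΔE = (2² − 1²)E_1 = 1.547×10^-20 J.
λ = hc/ΔE = (6.63×10^-34·3.00×10^8)/1.547×10^-20 = 1.29×10^-5 m = 1.29×10^4 nm.

λ = 1.29×10^4 nm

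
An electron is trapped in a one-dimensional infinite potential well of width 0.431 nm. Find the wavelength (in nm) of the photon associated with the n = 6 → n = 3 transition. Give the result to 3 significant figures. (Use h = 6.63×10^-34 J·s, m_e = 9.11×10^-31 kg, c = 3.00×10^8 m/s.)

λ = 22.7 nm

E_1 = h²/(8m_eL²) = 3.247×10^-19 J, so ΔE = (6² − 3²)E_1 = 8.767×10^-18 J.
λ = hc/ΔE = (6.63×10^-34·3.00×10^8)/8.767×10^-18 = 2.27×10^-8 m = 22.7 nm.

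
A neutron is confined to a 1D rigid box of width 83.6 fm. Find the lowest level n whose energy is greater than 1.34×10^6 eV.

n = 7

E_1 = h²/(8m_nL²) = 4.688×10^-15 J = 2.926×10^4 eV.
Need n² > 1.34×10^6/2.926×10^4 = 45.80, i.e. n > 6.768.
The smallest integer satisfying this is n = 7.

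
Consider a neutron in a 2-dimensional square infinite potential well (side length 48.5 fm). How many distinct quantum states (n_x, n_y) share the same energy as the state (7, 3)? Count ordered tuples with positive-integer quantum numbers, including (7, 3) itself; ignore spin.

degeneracy = 2

The level has n_x² + n_y² = 58. The ordered positive-integer solutions are (3, 7), (7, 3).
That gives 2 states.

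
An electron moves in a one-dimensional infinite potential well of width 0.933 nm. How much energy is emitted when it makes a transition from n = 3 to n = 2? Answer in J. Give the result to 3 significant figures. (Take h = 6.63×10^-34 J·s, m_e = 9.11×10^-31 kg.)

E_1 = h²/(8m_eL²) = 6.929×10^-20 J.
|ΔE| = |3² − 2²|·E_1 = 5·6.929×10^-20 J = 3.46×10^-19 J.

|ΔE| = 3.46×10^-19 J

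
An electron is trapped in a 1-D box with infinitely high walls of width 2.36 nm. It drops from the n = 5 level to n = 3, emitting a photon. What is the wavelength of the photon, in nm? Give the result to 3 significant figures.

E_1 = h²/(8m_eL²) = 1.082×10^-20 J, so ΔE = (5² − 3²)E_1 = 1.731×10^-19 J.
λ = hc/ΔE = (6.626×10^-34·2.998×10^8)/1.731×10^-19 = 1.15×10^-6 m = 1.15×10^3 nm.

λ = 1.15×10^3 nm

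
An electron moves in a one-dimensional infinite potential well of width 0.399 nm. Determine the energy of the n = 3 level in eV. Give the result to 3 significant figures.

For an infinite well E_n = n²h²/(8m_eL²), so E_1 = h²/(8m_eL²) = (6.626×10^-34)²/(8·9.109×10^-31·(3.99×10^-10 m)²) = 3.784×10^-19 J.
Then E_3 = 3²·E_1 = 9·3.784×10^-19 J = 3.406×10^-18 J.
Converting, E_3 = 3.406×10^-18 J / (1.602×10^-19 J/eV) = 21.3 eV.

E_3 = 21.3 eV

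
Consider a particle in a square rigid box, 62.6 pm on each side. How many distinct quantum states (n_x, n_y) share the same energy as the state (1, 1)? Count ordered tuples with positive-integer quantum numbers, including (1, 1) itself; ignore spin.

The level has n_x² + n_y² = 2. The ordered positive-integer solutions are (1, 1).
That gives 1 state.

degeneracy = 1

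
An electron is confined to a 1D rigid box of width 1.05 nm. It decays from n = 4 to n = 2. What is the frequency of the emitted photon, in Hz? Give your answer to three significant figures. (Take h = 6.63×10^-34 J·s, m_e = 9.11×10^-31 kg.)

f = 9.90×10^14 Hz

E_1 = h²/(8m_eL²) = 5.471×10^-20 J and ΔE = (4² − 2²)E_1 = 6.565×10^-19 J.
f = ΔE/h = 6.565×10^-19/6.63×10^-34 = 9.90×10^14 Hz.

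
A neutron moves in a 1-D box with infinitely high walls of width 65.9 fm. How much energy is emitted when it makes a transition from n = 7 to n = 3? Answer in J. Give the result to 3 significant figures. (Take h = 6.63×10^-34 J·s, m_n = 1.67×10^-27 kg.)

|ΔE| = 3.03×10^-13 J

E_1 = h²/(8m_nL²) = 7.576×10^-15 J.
|ΔE| = |7² − 3²|·E_1 = 40·7.576×10^-15 J = 3.03×10^-13 J.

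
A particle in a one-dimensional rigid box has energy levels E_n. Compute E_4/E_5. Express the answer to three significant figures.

E_n ∝ n², so E_4/E_5 = 4²/5² = 16/25 = 0.640.

0.640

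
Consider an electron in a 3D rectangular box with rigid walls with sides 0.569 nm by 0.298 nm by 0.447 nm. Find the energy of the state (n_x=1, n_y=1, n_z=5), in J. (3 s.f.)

E = 8.40×10^-18 J

For a 3D rectangular well E = (h²/8m_e)·Σ n_i²/L_i² = (6.626×10^-34)²/(8·9.109×10^-31) · [1²/(0.569 nm)² + 1²/(0.298 nm)² + 5²/(0.447 nm)²].
Evaluating gives E = 8.40×10^-18 J.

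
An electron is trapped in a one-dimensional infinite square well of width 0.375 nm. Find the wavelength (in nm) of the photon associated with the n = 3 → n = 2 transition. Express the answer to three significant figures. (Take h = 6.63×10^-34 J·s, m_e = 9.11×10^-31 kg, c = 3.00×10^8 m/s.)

λ = 92.7 nm

E_1 = h²/(8m_eL²) = 4.289×10^-19 J, so ΔE = (3² − 2²)E_1 = 2.145×10^-18 J.
λ = hc/ΔE = (6.63×10^-34·3.00×10^8)/2.145×10^-18 = 9.27×10^-8 m = 92.7 nm.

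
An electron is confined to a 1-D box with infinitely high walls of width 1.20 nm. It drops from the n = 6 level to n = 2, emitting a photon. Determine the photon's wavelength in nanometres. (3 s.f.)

λ = 148 nm

E_1 = h²/(8m_eL²) = 4.184×10^-20 J, so ΔE = (6² − 2²)E_1 = 1.339×10^-18 J.
λ = hc/ΔE = (6.626×10^-34·2.998×10^8)/1.339×10^-18 = 1.48×10^-7 m = 148 nm.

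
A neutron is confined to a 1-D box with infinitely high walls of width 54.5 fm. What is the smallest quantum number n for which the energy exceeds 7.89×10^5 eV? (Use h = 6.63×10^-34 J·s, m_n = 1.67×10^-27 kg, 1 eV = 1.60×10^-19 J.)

n = 4

E_1 = h²/(8m_nL²) = 1.108×10^-14 J = 6.925×10^4 eV.
Need n² > 7.89×10^5/6.925×10^4 = 11.39, i.e. n > 3.375.
The smallest integer satisfying this is n = 4.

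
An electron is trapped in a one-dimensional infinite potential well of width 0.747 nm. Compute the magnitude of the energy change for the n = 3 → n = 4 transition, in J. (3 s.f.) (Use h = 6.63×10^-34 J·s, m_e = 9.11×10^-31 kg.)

|ΔE| = 7.57×10^-19 J

E_1 = h²/(8m_eL²) = 1.081×10^-19 J.
|ΔE| = |3² − 4²|·E_1 = 7·1.081×10^-19 J = 7.57×10^-19 J.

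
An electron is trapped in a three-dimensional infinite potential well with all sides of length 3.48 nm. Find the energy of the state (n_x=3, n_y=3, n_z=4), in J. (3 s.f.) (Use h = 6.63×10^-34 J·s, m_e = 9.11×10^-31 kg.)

E = 1.69×10^-19 J

For a 3D rectangular well E = (h²/8m_e)·Σ n_i²/L_i² = (6.63×10^-34)²/(8·9.11×10^-31) · [3²/(3.48 nm)² + 3²/(3.48 nm)² + 4²/(3.48 nm)²].
Evaluating gives E = 1.69×10^-19 J.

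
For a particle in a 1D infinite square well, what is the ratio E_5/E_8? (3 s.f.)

0.391

E_n ∝ n², so E_5/E_8 = 5²/8² = 25/64 = 0.391.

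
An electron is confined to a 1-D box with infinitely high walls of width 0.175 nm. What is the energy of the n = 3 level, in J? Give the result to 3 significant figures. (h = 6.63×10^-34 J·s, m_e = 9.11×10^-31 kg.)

For an infinite well E_n = n²h²/(8m_eL²), so E_1 = h²/(8m_eL²) = (6.63×10^-34)²/(8·9.11×10^-31·(1.75×10^-10 m)²) = 1.969×10^-18 J.
Then E_3 = 3²·E_1 = 9·1.969×10^-18 J = 1.77×10^-17 J.

E_3 = 1.77×10^-17 J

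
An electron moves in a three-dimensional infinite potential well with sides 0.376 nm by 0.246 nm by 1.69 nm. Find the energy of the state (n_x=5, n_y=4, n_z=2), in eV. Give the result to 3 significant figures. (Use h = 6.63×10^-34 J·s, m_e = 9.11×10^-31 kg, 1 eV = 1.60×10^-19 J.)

E = 167 eV

For a 3D rectangular well E = (h²/8m_e)·Σ n_i²/L_i² = (6.63×10^-34)²/(8·9.11×10^-31) · [5²/(0.376 nm)² + 4²/(0.246 nm)² + 2²/(1.69 nm)²].
Evaluating gives E = 2.670×10^-17 J = 167 eV.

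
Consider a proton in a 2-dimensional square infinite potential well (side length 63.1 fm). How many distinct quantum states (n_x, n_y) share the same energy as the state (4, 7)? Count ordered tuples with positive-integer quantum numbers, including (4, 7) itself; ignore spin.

The level has n_x² + n_y² = 65. The ordered positive-integer solutions are (1, 8), (4, 7), (7, 4), (8, 1).
That gives 4 states.

degeneracy = 4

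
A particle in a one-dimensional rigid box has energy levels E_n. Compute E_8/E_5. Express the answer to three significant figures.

2.56

E_n ∝ n², so E_8/E_5 = 8²/5² = 64/25 = 2.56.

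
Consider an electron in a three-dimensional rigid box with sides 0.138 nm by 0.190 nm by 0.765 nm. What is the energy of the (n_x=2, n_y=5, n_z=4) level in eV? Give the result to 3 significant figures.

For a 3D rectangular well E = (h²/8m_e)·Σ n_i²/L_i² = (6.626×10^-34)²/(8·9.109×10^-31) · [2²/(0.138 nm)² + 5²/(0.190 nm)² + 4²/(0.765 nm)²].
Evaluating gives E = 5.602×10^-17 J = 350 eV.

E = 350 eV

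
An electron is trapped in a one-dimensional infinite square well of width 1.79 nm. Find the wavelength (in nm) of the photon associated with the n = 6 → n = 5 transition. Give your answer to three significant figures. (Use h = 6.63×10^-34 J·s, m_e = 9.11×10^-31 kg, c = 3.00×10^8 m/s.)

λ = 961 nm

E_1 = h²/(8m_eL²) = 1.882×10^-20 J, so ΔE = (6² − 5²)E_1 = 2.070×10^-19 J.
λ = hc/ΔE = (6.63×10^-34·3.00×10^8)/2.070×10^-19 = 9.61×10^-7 m = 961 nm.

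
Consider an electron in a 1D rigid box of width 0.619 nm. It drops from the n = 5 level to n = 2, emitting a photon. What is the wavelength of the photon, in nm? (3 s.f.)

λ = 60.2 nm

E_1 = h²/(8m_eL²) = 1.572×10^-19 J, so ΔE = (5² − 2²)E_1 = 3.301×10^-18 J.
λ = hc/ΔE = (6.626×10^-34·2.998×10^8)/3.301×10^-18 = 6.02×10^-8 m = 60.2 nm.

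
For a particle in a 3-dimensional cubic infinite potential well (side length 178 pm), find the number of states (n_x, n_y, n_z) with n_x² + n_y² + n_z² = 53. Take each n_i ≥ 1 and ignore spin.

The level has n_x² + n_y² + n_z² = 53. The ordered positive-integer solutions are (1, 4, 6), (1, 6, 4), (4, 1, 6), (4, 6, 1), (6, 1, 4), (6, 4, 1).
That gives 6 states.

degeneracy = 6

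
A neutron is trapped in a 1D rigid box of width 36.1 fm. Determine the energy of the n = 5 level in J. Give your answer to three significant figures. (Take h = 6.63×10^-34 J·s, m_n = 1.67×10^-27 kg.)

E_5 = 6.31×10^-13 J

For an infinite well E_n = n²h²/(8m_nL²), so E_1 = h²/(8m_nL²) = (6.63×10^-34)²/(8·1.67×10^-27·(3.61×10^-14 m)²) = 2.525×10^-14 J.
Then E_5 = 5²·E_1 = 25·2.525×10^-14 J = 6.31×10^-13 J.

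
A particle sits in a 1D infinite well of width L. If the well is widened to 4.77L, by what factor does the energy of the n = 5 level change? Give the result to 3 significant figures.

0.0440

E_n ∝ 1/L², so the energy scales by 1/4.77² = 0.0440.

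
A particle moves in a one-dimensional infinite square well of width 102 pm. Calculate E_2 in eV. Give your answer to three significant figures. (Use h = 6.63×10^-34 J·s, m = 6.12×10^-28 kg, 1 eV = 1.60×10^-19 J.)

For an infinite well E_n = n²h²/(8mL²), so E_1 = h²/(8mL²) = (6.63×10^-34)²/(8·6.12×10^-28·(1.02×10^-10 m)²) = 8.629×10^-21 J.
Then E_2 = 2²·E_1 = 4·8.629×10^-21 J = 3.452×10^-20 J.
Converting, E_2 = 3.452×10^-20 J / (1.60×10^-19 J/eV) = 0.216 eV.

E_2 = 0.216 eV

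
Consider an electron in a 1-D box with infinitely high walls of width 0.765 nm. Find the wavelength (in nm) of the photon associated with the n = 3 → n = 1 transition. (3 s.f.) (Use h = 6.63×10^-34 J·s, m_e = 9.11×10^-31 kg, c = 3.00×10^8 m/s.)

E_1 = h²/(8m_eL²) = 1.031×10^-19 J, so ΔE = (3² − 1²)E_1 = 8.248×10^-19 J.
λ = hc/ΔE = (6.63×10^-34·3.00×10^8)/8.248×10^-19 = 2.41×10^-7 m = 241 nm.

λ = 241 nm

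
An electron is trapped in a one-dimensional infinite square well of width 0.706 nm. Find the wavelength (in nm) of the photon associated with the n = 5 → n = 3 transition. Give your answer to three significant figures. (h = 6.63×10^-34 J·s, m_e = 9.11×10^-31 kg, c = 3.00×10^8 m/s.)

E_1 = h²/(8m_eL²) = 1.210×10^-19 J, so ΔE = (5² − 3²)E_1 = 1.936×10^-18 J.
λ = hc/ΔE = (6.63×10^-34·3.00×10^8)/1.936×10^-18 = 1.03×10^-7 m = 103 nm.

λ = 103 nm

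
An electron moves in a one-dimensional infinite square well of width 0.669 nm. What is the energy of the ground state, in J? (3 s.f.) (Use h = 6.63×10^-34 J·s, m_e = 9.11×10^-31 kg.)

For an infinite well E_n = n²h²/(8m_eL²), so E_1 = h²/(8m_eL²) = (6.63×10^-34)²/(8·9.11×10^-31·(6.69×10^-10 m)²) = 1.348×10^-19 J.

E_1 = 1.35×10^-19 J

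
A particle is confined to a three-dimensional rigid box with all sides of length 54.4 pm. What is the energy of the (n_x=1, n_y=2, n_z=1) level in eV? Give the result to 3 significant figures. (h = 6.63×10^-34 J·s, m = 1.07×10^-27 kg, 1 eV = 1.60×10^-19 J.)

E = 0.651 eV

For a 3D rectangular well E = (h²/8m)·Σ n_i²/L_i² = (6.63×10^-34)²/(8·1.07×10^-27) · [1²/(54.4 pm)² + 2²/(54.4 pm)² + 1²/(54.4 pm)²].
Evaluating gives E = 1.041×10^-19 J = 0.651 eV.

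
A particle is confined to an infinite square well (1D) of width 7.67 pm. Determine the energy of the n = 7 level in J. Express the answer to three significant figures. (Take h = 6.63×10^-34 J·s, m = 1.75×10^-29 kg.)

E_7 = 2.62×10^-15 J

For an infinite well E_n = n²h²/(8mL²), so E_1 = h²/(8mL²) = (6.63×10^-34)²/(8·1.75×10^-29·(7.67×10^-12 m)²) = 5.337×10^-17 J.
Then E_7 = 7²·E_1 = 49·5.337×10^-17 J = 2.62×10^-15 J.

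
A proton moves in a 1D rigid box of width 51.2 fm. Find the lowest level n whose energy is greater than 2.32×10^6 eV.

E_1 = h²/(8m_pL²) = 1.251×10^-14 J = 7.809×10^4 eV.
Need n² > 2.32×10^6/7.809×10^4 = 29.71, i.e. n > 5.451.
The smallest integer satisfying this is n = 6.

n = 6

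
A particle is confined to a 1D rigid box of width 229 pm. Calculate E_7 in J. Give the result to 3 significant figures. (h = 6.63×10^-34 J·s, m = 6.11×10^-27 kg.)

For an infinite well E_n = n²h²/(8mL²), so E_1 = h²/(8mL²) = (6.63×10^-34)²/(8·6.11×10^-27·(2.29×10^-10 m)²) = 1.715×10^-22 J.
Then E_7 = 7²·E_1 = 49·1.715×10^-22 J = 8.40×10^-21 J.

E_7 = 8.40×10^-21 J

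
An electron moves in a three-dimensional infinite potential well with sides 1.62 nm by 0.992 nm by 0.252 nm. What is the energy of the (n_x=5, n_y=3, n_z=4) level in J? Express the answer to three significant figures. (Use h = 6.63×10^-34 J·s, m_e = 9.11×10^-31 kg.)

For a 3D rectangular well E = (h²/8m_e)·Σ n_i²/L_i² = (6.63×10^-34)²/(8·9.11×10^-31) · [5²/(1.62 nm)² + 3²/(0.992 nm)² + 4²/(0.252 nm)²].
Evaluating gives E = 1.63×10^-17 J.

E = 1.63×10^-17 J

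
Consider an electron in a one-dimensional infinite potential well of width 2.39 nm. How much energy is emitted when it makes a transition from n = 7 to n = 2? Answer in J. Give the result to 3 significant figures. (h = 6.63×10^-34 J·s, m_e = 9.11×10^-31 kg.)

|ΔE| = 4.75×10^-19 J

E_1 = h²/(8m_eL²) = 1.056×10^-20 J.
|ΔE| = |7² − 2²|·E_1 = 45·1.056×10^-20 J = 4.75×10^-19 J.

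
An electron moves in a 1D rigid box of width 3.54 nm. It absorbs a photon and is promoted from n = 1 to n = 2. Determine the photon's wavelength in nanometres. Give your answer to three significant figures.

λ = 1.38×10^4 nm

E_1 = h²/(8m_eL²) = 4.808×10^-21 J, so ΔE = (2² − 1²)E_1 = 1.442×10^-20 J.
λ = hc/ΔE = (6.626×10^-34·2.998×10^8)/1.442×10^-20 = 1.38×10^-5 m = 1.38×10^4 nm.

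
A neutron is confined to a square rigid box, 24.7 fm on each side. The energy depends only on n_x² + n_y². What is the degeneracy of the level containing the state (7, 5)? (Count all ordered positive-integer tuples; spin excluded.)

degeneracy = 2

The level has n_x² + n_y² = 74. The ordered positive-integer solutions are (5, 7), (7, 5).
That gives 2 states.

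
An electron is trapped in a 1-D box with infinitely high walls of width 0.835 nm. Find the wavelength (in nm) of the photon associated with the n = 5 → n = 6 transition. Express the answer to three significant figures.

E_1 = h²/(8m_eL²) = 8.641×10^-20 J, so ΔE = (6² − 5²)E_1 = 9.505×10^-19 J.
λ = hc/ΔE = (6.626×10^-34·2.998×10^8)/9.505×10^-19 = 2.09×10^-7 m = 209 nm.

λ = 209 nm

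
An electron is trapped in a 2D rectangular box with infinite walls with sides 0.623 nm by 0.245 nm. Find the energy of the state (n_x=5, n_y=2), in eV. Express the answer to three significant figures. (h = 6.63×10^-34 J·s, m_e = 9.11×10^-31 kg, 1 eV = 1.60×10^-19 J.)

For a 2D rectangular well E = (h²/8m_e)·Σ n_i²/L_i² = (6.63×10^-34)²/(8·9.11×10^-31) · [5²/(0.623 nm)² + 2²/(0.245 nm)²].
Evaluating gives E = 7.904×10^-18 J = 49.4 eV.

E = 49.4 eV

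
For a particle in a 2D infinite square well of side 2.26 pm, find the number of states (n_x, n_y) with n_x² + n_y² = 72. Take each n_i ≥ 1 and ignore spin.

degeneracy = 1

The level has n_x² + n_y² = 72. The ordered positive-integer solutions are (6, 6).
That gives 1 state.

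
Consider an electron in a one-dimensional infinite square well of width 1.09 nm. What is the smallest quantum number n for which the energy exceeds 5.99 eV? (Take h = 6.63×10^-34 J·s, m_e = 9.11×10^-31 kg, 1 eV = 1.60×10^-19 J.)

n = 5

E_1 = h²/(8m_eL²) = 5.077×10^-20 J = 0.3173 eV.
Need n² > 5.99/0.3173 = 18.88, i.e. n > 4.345.
The smallest integer satisfying this is n = 5.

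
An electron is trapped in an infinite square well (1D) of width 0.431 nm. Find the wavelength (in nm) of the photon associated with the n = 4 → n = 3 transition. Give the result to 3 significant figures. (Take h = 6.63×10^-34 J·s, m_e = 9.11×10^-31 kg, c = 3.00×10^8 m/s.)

E_1 = h²/(8m_eL²) = 3.247×10^-19 J, so ΔE = (4² − 3²)E_1 = 2.273×10^-18 J.
λ = hc/ΔE = (6.63×10^-34·3.00×10^8)/2.273×10^-18 = 8.75×10^-8 m = 87.5 nm.

λ = 87.5 nm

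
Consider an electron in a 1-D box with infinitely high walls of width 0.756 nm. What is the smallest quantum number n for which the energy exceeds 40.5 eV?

E_1 = h²/(8m_eL²) = 1.054×10^-19 J = 0.6579 eV.
Need n² > 40.5/0.6579 = 61.56, i.e. n > 7.846.
The smallest integer satisfying this is n = 8.

n = 8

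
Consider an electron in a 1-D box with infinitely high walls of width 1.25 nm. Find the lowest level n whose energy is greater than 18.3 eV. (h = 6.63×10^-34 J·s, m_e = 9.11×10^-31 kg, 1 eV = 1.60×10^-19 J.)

E_1 = h²/(8m_eL²) = 3.860×10^-20 J = 0.2413 eV.
Need n² > 18.3/0.2413 = 75.84, i.e. n > 8.709.
The smallest integer satisfying this is n = 9.

n = 9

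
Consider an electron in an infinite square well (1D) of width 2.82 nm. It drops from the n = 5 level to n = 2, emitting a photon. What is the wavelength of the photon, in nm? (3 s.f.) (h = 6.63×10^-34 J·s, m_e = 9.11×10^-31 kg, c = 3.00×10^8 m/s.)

E_1 = h²/(8m_eL²) = 7.584×10^-21 J, so ΔE = (5² − 2²)E_1 = 1.593×10^-19 J.
λ = hc/ΔE = (6.63×10^-34·3.00×10^8)/1.593×10^-19 = 1.25×10^-6 m = 1.25×10^3 nm.

λ = 1.25×10^3 nm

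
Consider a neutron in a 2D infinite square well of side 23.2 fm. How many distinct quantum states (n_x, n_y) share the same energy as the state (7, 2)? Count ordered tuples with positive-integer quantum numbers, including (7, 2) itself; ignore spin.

The level has n_x² + n_y² = 53. The ordered positive-integer solutions are (2, 7), (7, 2).
That gives 2 states.

degeneracy = 2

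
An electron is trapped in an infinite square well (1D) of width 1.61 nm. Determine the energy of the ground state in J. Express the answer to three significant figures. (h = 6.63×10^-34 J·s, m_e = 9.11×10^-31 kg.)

For an infinite well E_n = n²h²/(8m_eL²), so E_1 = h²/(8m_eL²) = (6.63×10^-34)²/(8·9.11×10^-31·(1.61×10^-9 m)²) = 2.327×10^-20 J.

E_1 = 2.33×10^-20 J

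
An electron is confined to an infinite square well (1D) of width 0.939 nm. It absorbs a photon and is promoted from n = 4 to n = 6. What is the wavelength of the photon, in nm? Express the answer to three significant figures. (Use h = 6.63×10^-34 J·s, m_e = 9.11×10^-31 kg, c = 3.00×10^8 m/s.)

λ = 145 nm

E_1 = h²/(8m_eL²) = 6.840×10^-20 J, so ΔE = (6² − 4²)E_1 = 1.368×10^-18 J.
λ = hc/ΔE = (6.63×10^-34·3.00×10^8)/1.368×10^-18 = 1.45×10^-7 m = 145 nm.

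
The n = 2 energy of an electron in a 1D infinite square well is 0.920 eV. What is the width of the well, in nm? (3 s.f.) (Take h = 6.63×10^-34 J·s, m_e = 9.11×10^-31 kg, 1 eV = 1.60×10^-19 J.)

From E_n = n²h²/(8m_eL²), L = n·h/√(8m_eE_n).
E_2 = 0.920 eV = 1.472×10^-19 J, so L = 2·6.63×10^-34/√(8·9.11×10^-31·1.472×10^-19) = 1.28×10^-9 m = 1.28 nm.

L = 1.28 nm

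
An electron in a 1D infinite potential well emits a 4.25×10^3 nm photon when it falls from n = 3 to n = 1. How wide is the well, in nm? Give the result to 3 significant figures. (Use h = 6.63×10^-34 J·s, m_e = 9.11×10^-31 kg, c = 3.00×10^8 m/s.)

The photon carries ΔE = hc/λ = 6.63×10^-34·3.00×10^8/4.25×10^-6 m = 4.680×10^-20 J.
Since ΔE = (3² − 1²)E_1, E_1 = 5.850×10^-21 J, and L = h/√(8m_eE_1) = 3.21×10^-9 m = 3.21 nm.

L = 3.21 nm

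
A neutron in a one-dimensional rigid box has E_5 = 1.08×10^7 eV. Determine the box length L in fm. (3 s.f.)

L = 21.8 fm

From E_n = n²h²/(8m_nL²), L = n·h/√(8m_nE_n).
E_5 = 1.08×10^7 eV = 1.730×10^-12 J, so L = 5·6.626×10^-34/√(8·1.675×10^-27·1.730×10^-12) = 2.18×10^-14 m = 21.8 fm.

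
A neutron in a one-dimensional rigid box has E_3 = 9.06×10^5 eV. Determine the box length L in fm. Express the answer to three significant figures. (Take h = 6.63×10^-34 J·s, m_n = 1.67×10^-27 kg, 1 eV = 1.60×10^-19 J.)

L = 45.2 fm

From E_n = n²h²/(8m_nL²), L = n·h/√(8m_nE_n).
E_3 = 9.06×10^5 eV = 1.450×10^-13 J, so L = 3·6.63×10^-34/√(8·1.67×10^-27·1.450×10^-13) = 4.52×10^-14 m = 45.2 fm.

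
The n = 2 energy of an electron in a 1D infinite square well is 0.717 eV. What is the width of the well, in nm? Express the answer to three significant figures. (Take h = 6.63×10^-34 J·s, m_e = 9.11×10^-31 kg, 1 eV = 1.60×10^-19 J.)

L = 1.45 nm

From E_n = n²h²/(8m_eL²), L = n·h/√(8m_eE_n).
E_2 = 0.717 eV = 1.147×10^-19 J, so L = 2·6.63×10^-34/√(8·9.11×10^-31·1.147×10^-19) = 1.45×10^-9 m = 1.45 nm.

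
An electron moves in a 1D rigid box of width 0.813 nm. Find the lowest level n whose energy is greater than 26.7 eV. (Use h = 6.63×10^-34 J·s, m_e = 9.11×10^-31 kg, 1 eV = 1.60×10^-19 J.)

E_1 = h²/(8m_eL²) = 9.125×10^-20 J = 0.5703 eV.
Need n² > 26.7/0.5703 = 46.82, i.e. n > 6.843.
The smallest integer satisfying this is n = 7.

n = 7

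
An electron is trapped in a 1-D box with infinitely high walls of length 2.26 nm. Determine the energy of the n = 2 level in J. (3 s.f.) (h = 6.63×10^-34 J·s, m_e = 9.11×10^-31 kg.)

E_2 = 4.72×10^-20 J

For an infinite well E_n = n²h²/(8m_eL²), so E_1 = h²/(8m_eL²) = (6.63×10^-34)²/(8·9.11×10^-31·(2.26×10^-9 m)²) = 1.181×10^-20 J.
Then E_2 = 2²·E_1 = 4·1.181×10^-20 J = 4.72×10^-20 J.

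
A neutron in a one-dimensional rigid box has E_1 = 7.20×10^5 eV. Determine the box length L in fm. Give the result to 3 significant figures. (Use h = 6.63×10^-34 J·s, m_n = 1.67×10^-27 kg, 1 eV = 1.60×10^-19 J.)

L = 16.9 fm

From E_n = n²h²/(8m_nL²), L = n·h/√(8m_nE_n).
E_1 = 7.20×10^5 eV = 1.152×10^-13 J, so L = 1·6.63×10^-34/√(8·1.67×10^-27·1.152×10^-13) = 1.69×10^-14 m = 16.9 fm.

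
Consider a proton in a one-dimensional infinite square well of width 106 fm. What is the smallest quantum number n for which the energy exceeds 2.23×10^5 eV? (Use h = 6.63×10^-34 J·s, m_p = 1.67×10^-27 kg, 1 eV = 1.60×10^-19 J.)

E_1 = h²/(8m_pL²) = 2.928×10^-15 J = 1.830×10^4 eV.
Need n² > 2.23×10^5/1.830×10^4 = 12.19, i.e. n > 3.491.
The smallest integer satisfying this is n = 4.

n = 4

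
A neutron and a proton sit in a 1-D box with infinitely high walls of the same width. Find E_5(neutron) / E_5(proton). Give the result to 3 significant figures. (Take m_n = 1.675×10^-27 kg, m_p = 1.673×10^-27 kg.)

E_n ∝ 1/m at fixed n and L, so the ratio is m_p/m_n = 1.673×10^-27/1.675×10^-27 = 0.999.

0.999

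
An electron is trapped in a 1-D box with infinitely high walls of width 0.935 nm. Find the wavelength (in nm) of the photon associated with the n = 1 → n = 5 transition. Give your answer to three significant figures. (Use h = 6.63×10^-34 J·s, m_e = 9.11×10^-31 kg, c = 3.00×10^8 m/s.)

λ = 120 nm

E_1 = h²/(8m_eL²) = 6.899×10^-20 J, so ΔE = (5² − 1²)E_1 = 1.656×10^-18 J.
λ = hc/ΔE = (6.63×10^-34·3.00×10^8)/1.656×10^-18 = 1.20×10^-7 m = 120 nm.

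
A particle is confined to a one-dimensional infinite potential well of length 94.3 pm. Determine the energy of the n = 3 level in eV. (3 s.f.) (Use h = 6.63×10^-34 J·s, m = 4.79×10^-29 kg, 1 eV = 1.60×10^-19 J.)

E_3 = 7.26 eV

For an infinite well E_n = n²h²/(8mL²), so E_1 = h²/(8mL²) = (6.63×10^-34)²/(8·4.79×10^-29·(9.43×10^-11 m)²) = 1.290×10^-19 J.
Then E_3 = 3²·E_1 = 9·1.290×10^-19 J = 1.161×10^-18 J.
Converting, E_3 = 1.161×10^-18 J / (1.60×10^-19 J/eV) = 7.26 eV.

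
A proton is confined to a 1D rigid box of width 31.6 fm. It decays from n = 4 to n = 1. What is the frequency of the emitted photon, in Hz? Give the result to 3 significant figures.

E_1 = h²/(8m_pL²) = 3.285×10^-14 J and ΔE = (4² − 1²)E_1 = 4.927×10^-13 J.
f = ΔE/h = 4.927×10^-13/6.626×10^-34 = 7.44×10^20 Hz.

f = 7.44×10^20 Hz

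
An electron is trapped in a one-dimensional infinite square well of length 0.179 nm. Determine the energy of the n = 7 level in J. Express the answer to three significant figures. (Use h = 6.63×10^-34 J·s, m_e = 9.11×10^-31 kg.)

For an infinite well E_n = n²h²/(8m_eL²), so E_1 = h²/(8m_eL²) = (6.63×10^-34)²/(8·9.11×10^-31·(1.79×10^-10 m)²) = 1.882×10^-18 J.
Then E_7 = 7²·E_1 = 49·1.882×10^-18 J = 9.22×10^-17 J.

E_7 = 9.22×10^-17 J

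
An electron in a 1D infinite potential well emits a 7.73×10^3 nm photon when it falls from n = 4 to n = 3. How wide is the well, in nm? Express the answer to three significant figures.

The photon carries ΔE = hc/λ = 6.626×10^-34·2.998×10^8/7.73×10^-6 m = 2.570×10^-20 J.
Since ΔE = (4² − 3²)E_1, E_1 = 3.671×10^-21 J, and L = h/√(8m_eE_1) = 4.05×10^-9 m = 4.05 nm.

L = 4.05 nm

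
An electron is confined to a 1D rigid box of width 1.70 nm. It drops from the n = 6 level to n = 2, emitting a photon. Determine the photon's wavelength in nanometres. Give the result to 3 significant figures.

E_1 = h²/(8m_eL²) = 2.085×10^-20 J, so ΔE = (6² − 2²)E_1 = 6.672×10^-19 J.
λ = hc/ΔE = (6.626×10^-34·2.998×10^8)/6.672×10^-19 = 2.98×10^-7 m = 298 nm.

λ = 298 nm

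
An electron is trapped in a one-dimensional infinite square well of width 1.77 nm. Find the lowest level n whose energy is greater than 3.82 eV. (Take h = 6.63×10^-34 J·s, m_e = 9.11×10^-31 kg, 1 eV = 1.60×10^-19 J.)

n = 6

E_1 = h²/(8m_eL²) = 1.925×10^-20 J = 0.1203 eV.
Need n² > 3.82/0.1203 = 31.75, i.e. n > 5.635.
The smallest integer satisfying this is n = 6.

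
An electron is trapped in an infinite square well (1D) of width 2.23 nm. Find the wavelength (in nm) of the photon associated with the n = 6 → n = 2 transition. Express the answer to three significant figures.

λ = 512 nm

E_1 = h²/(8m_eL²) = 1.212×10^-20 J, so ΔE = (6² − 2²)E_1 = 3.878×10^-19 J.
λ = hc/ΔE = (6.626×10^-34·2.998×10^8)/3.878×10^-19 = 5.12×10^-7 m = 512 nm.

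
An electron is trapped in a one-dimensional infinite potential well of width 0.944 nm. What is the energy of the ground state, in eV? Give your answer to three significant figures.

E_1 = 0.422 eV

For an infinite well E_n = n²h²/(8m_eL²), so E_1 = h²/(8m_eL²) = (6.626×10^-34)²/(8·9.109×10^-31·(9.44×10^-10 m)²) = 6.761×10^-20 J.
Converting, E_1 = 6.761×10^-20 J / (1.602×10^-19 J/eV) = 0.422 eV.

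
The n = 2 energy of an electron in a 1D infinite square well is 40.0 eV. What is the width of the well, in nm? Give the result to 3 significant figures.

From E_n = n²h²/(8m_eL²), L = n·h/√(8m_eE_n).
E_2 = 40.0 eV = 6.408×10^-18 J, so L = 2·6.626×10^-34/√(8·9.109×10^-31·6.408×10^-18) = 1.94×10^-10 m = 0.194 nm.

L = 0.194 nm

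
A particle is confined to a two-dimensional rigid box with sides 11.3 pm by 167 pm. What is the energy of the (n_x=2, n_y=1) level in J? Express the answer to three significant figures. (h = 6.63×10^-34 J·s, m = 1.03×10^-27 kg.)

E = 1.67×10^-18 J

For a 2D rectangular well E = (h²/8m)·Σ n_i²/L_i² = (6.63×10^-34)²/(8·1.03×10^-27) · [2²/(11.3 pm)² + 1²/(167 pm)²].
Evaluating gives E = 1.67×10^-18 J.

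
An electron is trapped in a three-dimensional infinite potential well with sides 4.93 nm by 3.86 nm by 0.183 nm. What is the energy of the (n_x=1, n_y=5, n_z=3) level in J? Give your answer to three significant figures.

E = 1.63×10^-17 J

For a 3D rectangular well E = (h²/8m_e)·Σ n_i²/L_i² = (6.626×10^-34)²/(8·9.109×10^-31) · [1²/(4.93 nm)² + 5²/(3.86 nm)² + 3²/(0.183 nm)²].
Evaluating gives E = 1.63×10^-17 J.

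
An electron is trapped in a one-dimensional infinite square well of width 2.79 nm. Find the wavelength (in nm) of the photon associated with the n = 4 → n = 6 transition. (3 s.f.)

E_1 = h²/(8m_eL²) = 7.740×10^-21 J, so ΔE = (6² − 4²)E_1 = 1.548×10^-19 J.
λ = hc/ΔE = (6.626×10^-34·2.998×10^8)/1.548×10^-19 = 1.28×10^-6 m = 1.28×10^3 nm.

λ = 1.28×10^3 nm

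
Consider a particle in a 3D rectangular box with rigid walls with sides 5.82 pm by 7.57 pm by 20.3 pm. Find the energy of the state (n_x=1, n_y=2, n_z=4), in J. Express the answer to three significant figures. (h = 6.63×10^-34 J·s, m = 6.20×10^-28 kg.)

E = 1.22×10^-17 J

For a 3D rectangular well E = (h²/8m)·Σ n_i²/L_i² = (6.63×10^-34)²/(8·6.20×10^-28) · [1²/(5.82 pm)² + 2²/(7.57 pm)² + 4²/(20.3 pm)²].
Evaluating gives E = 1.22×10^-17 J.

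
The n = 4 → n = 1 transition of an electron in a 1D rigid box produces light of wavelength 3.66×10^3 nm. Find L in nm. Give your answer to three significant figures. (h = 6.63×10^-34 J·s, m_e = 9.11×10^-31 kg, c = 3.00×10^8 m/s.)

The photon carries ΔE = hc/λ = 6.63×10^-34·3.00×10^8/3.66×10^-6 m = 5.434×10^-20 J.
Since ΔE = (4² − 1²)E_1, E_1 = 3.623×10^-21 J, and L = h/√(8m_eE_1) = 4.08×10^-9 m = 4.08 nm.

L = 4.08 nm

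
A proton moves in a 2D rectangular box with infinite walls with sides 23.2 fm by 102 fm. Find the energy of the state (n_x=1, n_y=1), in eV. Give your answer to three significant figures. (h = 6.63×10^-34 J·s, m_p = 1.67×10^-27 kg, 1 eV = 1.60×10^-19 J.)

For a 2D rectangular well E = (h²/8m_p)·Σ n_i²/L_i² = (6.63×10^-34)²/(8·1.67×10^-27) · [1²/(23.2 fm)² + 1²/(102 fm)²].
Evaluating gives E = 6.429×10^-14 J = 4.02×10^5 eV.

E = 4.02×10^5 eV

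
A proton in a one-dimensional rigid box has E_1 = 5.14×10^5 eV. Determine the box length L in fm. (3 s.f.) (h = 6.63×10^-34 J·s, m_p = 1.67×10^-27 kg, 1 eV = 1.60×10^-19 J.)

L = 20.0 fm

From E_n = n²h²/(8m_pL²), L = n·h/√(8m_pE_n).
E_1 = 5.14×10^5 eV = 8.224×10^-14 J, so L = 1·6.63×10^-34/√(8·1.67×10^-27·8.224×10^-14) = 2.00×10^-14 m = 20.0 fm.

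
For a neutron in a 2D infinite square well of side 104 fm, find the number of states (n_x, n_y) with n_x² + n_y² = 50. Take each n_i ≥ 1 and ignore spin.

degeneracy = 3

The level has n_x² + n_y² = 50. The ordered positive-integer solutions are (1, 7), (5, 5), (7, 1).
That gives 3 states.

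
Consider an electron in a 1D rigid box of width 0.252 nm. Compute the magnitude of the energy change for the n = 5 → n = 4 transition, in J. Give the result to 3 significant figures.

E_1 = h²/(8m_eL²) = 9.487×10^-19 J.
|ΔE| = |5² − 4²|·E_1 = 9·9.487×10^-19 J = 8.54×10^-18 J.

|ΔE| = 8.54×10^-18 J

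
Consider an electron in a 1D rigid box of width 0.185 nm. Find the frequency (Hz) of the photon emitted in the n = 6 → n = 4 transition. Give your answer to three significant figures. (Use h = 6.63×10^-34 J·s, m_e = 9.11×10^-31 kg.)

E_1 = h²/(8m_eL²) = 1.762×10^-18 J and ΔE = (6² − 4²)E_1 = 3.524×10^-17 J.
f = ΔE/h = 3.524×10^-17/6.63×10^-34 = 5.32×10^16 Hz.

f = 5.32×10^16 Hz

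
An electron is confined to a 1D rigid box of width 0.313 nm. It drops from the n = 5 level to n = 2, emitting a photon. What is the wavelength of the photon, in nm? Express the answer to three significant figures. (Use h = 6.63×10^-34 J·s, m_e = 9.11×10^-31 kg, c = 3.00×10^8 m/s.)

E_1 = h²/(8m_eL²) = 6.156×10^-19 J, so ΔE = (5² − 2²)E_1 = 1.293×10^-17 J.
λ = hc/ΔE = (6.63×10^-34·3.00×10^8)/1.293×10^-17 = 1.54×10^-8 m = 15.4 nm.

λ = 15.4 nm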